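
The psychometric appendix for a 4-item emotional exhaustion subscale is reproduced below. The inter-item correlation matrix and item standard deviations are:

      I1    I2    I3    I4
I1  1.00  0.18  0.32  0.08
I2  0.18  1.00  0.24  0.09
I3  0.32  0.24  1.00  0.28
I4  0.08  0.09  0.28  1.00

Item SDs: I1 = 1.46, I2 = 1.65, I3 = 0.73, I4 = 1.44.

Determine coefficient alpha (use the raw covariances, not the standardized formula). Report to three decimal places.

α = 0.424

Σσ²ᵢ = 1.46² + 1.65² + 0.73² + 1.44² = 7.4606
Covariances σ_ij = r_ij · s_i · s_j:
  σ(I1,I2) = 0.18 × 1.46 × 1.65 = 0.4336
  σ(I1,I3) = 0.32 × 1.46 × 0.73 = 0.3411
  σ(I1,I4) = 0.08 × 1.46 × 1.44 = 0.1682
  σ(I2,I3) = 0.24 × 1.65 × 0.73 = 0.2891
  σ(I2,I4) = 0.09 × 1.65 × 1.44 = 0.2138
  σ(I3,I4) = 0.28 × 0.73 × 1.44 = 0.2943
σ²_T = Σσ²ᵢ + 2·Σσ_ij = 7.4606 + 2 × 1.7401 = 10.9408
α = (4/3)·(1 − 7.4606/10.9408) = 0.424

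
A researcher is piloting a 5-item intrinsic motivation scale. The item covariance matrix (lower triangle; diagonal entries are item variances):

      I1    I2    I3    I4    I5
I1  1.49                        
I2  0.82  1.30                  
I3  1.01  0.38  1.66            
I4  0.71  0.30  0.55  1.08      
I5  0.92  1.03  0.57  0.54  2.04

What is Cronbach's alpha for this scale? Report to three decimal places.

sum of item variances = 1.49 + 1.30 + 1.66 + 1.08 + 2.04 = 7.57
Σ_{i<j} σ_ij = 6.83
σ²_total = 7.57 + 2 × 6.83 = 21.23
α = (k/(k−1))·(1 − sum of item variances/σ²_total) = (5/4)·(1 − 7.57/21.23) = 0.804

α = 0.804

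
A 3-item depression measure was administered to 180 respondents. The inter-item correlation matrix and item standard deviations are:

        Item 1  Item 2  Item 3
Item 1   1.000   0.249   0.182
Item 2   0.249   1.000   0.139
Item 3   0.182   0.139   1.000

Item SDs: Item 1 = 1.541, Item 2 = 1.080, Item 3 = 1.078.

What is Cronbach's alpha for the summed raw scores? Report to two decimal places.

Cronbach's alpha = 0.41

Σσ²ᵢ = 1.541² + 1.080² + 1.078² = 4.7032
Covariances σ_ij = r_ij · s_i · s_j:
  σ(Item 1,Item 2) = 0.249 × 1.541 × 1.080 = 0.4144
  σ(Item 1,Item 3) = 0.182 × 1.541 × 1.078 = 0.3023
  σ(Item 2,Item 3) = 0.139 × 1.080 × 1.078 = 0.1618
σ²_T = Σσ²ᵢ + 2·Σσ_ij = 4.7032 + 2 × 0.8785 = 6.4602
α = (3/2)·(1 − 4.7032/6.4602) = 0.41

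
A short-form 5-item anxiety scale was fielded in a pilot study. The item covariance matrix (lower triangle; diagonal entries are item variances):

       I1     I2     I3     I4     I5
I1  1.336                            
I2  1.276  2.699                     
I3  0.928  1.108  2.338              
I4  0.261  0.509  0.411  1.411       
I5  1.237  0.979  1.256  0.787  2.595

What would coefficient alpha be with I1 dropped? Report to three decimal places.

Remaining items: I2, I3, I4, I5 (k = 4).
ΣVar(i) = 2.699 + 2.338 + 1.411 + 2.595 = 9.043
σ²_total = 9.043 + 2 × 5.050 = 19.143
α (item deleted) = (4/3)·(1 − 9.043/19.143) = 0.703

coefficient alpha = 0.703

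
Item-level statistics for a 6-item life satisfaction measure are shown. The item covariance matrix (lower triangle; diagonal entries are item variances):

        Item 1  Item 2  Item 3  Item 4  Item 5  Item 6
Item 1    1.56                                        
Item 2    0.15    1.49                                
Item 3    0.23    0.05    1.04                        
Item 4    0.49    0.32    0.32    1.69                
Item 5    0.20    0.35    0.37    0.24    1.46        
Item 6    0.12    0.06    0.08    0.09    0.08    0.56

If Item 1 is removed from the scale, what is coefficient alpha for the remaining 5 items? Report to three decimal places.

Remaining items: Item 2, Item 3, Item 4, Item 5, Item 6 (k = 5).
sum of item variances = 1.49 + 1.04 + 1.69 + 1.46 + 0.56 = 6.24
total variance = 6.24 + 2 × 1.96 = 10.16
α (item deleted) = (5/4)·(1 − 6.24/10.16) = 0.482

α = 0.482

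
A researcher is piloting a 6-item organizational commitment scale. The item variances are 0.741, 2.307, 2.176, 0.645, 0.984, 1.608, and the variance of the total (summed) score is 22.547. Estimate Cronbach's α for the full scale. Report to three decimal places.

Cronbach's α = 0.750

Σσ²ᵢ = 0.741 + 2.307 + 2.176 + 0.645 + 0.984 + 1.608 = 8.461
α = (k/(k−1))·(1 − Σσ²ᵢ/total variance) = (6/5)·(1 − 8.461/22.547) = 0.750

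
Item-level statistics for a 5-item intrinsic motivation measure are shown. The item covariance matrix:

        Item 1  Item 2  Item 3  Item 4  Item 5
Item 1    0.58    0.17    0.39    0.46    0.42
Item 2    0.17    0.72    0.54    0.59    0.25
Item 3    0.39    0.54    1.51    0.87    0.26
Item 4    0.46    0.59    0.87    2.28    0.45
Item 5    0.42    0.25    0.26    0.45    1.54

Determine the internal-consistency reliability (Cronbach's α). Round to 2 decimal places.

Σσᵢ² = 0.58 + 0.72 + 1.51 + 2.28 + 1.54 = 6.63
Sum of off-diagonal covariances = 4.40
Var(T) = 6.63 + 2 × 4.40 = 15.43
α = (k/(k−1))·(1 − Σσᵢ²/Var(T)) = (5/4)·(1 − 6.63/15.43) = 0.71

Cronbach's α = 0.71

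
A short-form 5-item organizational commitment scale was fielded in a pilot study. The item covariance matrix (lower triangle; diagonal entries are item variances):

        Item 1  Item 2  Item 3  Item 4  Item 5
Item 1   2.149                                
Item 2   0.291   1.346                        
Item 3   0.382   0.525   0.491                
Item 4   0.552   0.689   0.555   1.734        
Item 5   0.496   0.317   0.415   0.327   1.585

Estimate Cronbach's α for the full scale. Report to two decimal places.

α = 0.69

ΣVar(i) = 2.149 + 1.346 + 0.491 + 1.734 + 1.585 = 7.305
Sum of the distinct covariances = 4.549
total variance = 7.305 + 2 × 4.549 = 16.403
α = (k/(k−1))·(1 − ΣVar(i)/total variance) = (5/4)·(1 − 7.305/16.403) = 0.69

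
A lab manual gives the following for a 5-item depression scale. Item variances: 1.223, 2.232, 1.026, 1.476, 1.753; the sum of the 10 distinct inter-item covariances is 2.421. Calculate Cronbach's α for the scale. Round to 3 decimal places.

Cronbach's α = 0.482

sum of item variances = 1.223 + 2.232 + 1.026 + 1.476 + 1.753 = 7.710
Sum of distinct covariances = 2.421
σ²_total = sum of item variances + 2·Σcov = 7.710 + 2 × 2.421 = 12.552
α = (5/4)·(1 − 7.710/12.552) = 0.482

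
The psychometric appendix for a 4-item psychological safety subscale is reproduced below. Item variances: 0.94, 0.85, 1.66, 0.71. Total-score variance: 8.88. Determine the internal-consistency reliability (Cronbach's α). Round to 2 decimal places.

Cronbach's α = 0.71

ΣVar(i) = 0.94 + 0.85 + 1.66 + 0.71 = 4.16
α = (k/(k−1))·(1 − ΣVar(i)/σ²_T) = (4/3)·(1 − 4.16/8.88) = 0.71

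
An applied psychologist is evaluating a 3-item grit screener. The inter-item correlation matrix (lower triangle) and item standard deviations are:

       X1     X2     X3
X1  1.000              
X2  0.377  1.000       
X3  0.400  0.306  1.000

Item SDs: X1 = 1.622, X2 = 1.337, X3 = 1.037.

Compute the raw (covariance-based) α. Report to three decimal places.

α = 0.616

Σσ²ᵢ = 1.622² + 1.337² + 1.037² = 5.4938
Covariances σ_ij = r_ij · s_i · s_j:
  σ(X1,X2) = 0.377 × 1.622 × 1.337 = 0.8176
  σ(X1,X3) = 0.400 × 1.622 × 1.037 = 0.6728
  σ(X2,X3) = 0.306 × 1.337 × 1.037 = 0.4243
σ²_T = Σσ²ᵢ + 2·Σσ_ij = 5.4938 + 2 × 1.9147 = 9.3232
α = (3/2)·(1 − 5.4938/9.3232) = 0.616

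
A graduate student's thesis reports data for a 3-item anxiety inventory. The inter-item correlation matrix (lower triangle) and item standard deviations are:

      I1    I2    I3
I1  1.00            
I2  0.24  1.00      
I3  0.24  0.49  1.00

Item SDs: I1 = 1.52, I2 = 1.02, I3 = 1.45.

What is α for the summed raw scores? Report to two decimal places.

Σσ²ᵢ = 1.52² + 1.02² + 1.45² = 5.4533
Covariances σ_ij = r_ij · s_i · s_j:
  σ(I1,I2) = 0.24 × 1.52 × 1.02 = 0.3721
  σ(I1,I3) = 0.24 × 1.52 × 1.45 = 0.5290
  σ(I2,I3) = 0.49 × 1.02 × 1.45 = 0.7247
σ²_T = Σσ²ᵢ + 2·Σσ_ij = 5.4533 + 2 × 1.6258 = 8.7049
α = (3/2)·(1 − 5.4533/8.7049) = 0.56

α = 0.56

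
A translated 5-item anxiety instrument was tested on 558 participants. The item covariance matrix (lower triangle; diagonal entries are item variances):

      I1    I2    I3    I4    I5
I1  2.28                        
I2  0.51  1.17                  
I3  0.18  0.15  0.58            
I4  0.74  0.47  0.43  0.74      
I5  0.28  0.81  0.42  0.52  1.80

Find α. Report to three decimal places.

Σσ²ᵢ = 2.28 + 1.17 + 0.58 + 0.74 + 1.80 = 6.57
Sum of off-diagonal covariances = 4.51
σ²_T = 6.57 + 2 × 4.51 = 15.59
α = (k/(k−1))·(1 − Σσ²ᵢ/σ²_T) = (5/4)·(1 − 6.57/15.59) = 0.723

α = 0.723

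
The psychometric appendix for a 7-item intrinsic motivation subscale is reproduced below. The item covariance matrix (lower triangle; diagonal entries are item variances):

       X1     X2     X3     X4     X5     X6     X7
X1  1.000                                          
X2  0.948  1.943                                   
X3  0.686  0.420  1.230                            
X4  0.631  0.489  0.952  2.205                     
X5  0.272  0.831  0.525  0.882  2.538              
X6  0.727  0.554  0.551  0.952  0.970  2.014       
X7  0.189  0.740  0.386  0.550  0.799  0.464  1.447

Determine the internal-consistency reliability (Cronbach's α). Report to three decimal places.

sum of item variances = 1.000 + 1.943 + 1.230 + 2.205 + 2.538 + 2.014 + 1.447 = 12.377
Sum of the distinct covariances = 13.518
σ²_T = 12.377 + 2 × 13.518 = 39.413
α = (k/(k−1))·(1 − sum of item variances/σ²_T) = (7/6)·(1 − 12.377/39.413) = 0.800

Cronbach's α = 0.800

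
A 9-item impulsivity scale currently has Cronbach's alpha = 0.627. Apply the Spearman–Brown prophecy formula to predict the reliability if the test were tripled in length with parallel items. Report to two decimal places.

predicted reliability = 0.83

Length factor m = 3
α' = m·α / (1 + (m−1)·α)
   = 3 × 0.627 / (1 + (3 − 1) × 0.627)
   = 1.8810 / 2.2540 = 0.83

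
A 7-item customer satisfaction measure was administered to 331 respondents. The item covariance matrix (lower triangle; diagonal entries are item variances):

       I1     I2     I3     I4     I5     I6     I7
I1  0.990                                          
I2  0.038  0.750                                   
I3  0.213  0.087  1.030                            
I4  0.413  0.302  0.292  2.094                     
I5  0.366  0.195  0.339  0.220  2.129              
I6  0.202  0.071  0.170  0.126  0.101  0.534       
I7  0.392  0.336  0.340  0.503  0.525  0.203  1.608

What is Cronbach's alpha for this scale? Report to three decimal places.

sum of item variances = 0.990 + 0.750 + 1.030 + 2.094 + 2.129 + 0.534 + 1.608 = 9.135
Sum of the distinct covariances = 5.434
total variance = 9.135 + 2 × 5.434 = 20.003
α = (k/(k−1))·(1 − sum of item variances/total variance) = (7/6)·(1 − 9.135/20.003) = 0.634

α = 0.634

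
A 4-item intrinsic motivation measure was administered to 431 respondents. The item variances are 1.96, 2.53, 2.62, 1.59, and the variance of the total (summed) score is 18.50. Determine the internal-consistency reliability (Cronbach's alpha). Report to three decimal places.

Σσᵢ² = 1.96 + 2.53 + 2.62 + 1.59 = 8.70
α = (k/(k−1))·(1 − Σσᵢ²/σ²_total) = (4/3)·(1 − 8.70/18.50) = 0.706

α = 0.706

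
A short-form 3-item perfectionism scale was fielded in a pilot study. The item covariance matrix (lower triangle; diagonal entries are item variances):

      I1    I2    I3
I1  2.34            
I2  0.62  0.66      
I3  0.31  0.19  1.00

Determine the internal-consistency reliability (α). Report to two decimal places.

Σσᵢ² = 2.34 + 0.66 + 1.00 = 4.00
Σ_{i<j} σ_ij = 1.12
total variance = 4.00 + 2 × 1.12 = 6.24
α = (k/(k−1))·(1 − Σσᵢ²/total variance) = (3/2)·(1 − 4.00/6.24) = 0.54

α = 0.54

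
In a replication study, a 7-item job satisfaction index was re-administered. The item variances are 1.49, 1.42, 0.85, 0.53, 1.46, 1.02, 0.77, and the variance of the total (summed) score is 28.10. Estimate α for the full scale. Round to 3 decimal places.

Σσ²ᵢ = 1.49 + 1.42 + 0.85 + 0.53 + 1.46 + 1.02 + 0.77 = 7.54
α = (k/(k−1))·(1 − Σσ²ᵢ/σ²_T) = (7/6)·(1 − 7.54/28.10) = 0.854

α = 0.854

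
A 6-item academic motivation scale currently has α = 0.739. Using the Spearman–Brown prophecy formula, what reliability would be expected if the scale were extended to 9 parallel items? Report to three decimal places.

predicted reliability = 0.809

Length factor m = 9/6 = 1.5000
α' = m·α / (1 + (m−1)·α)
   = 9/6 × 0.739 / (1 + (9/6 − 1) × 0.739)
   = 1.1085 / 1.3695 = 0.809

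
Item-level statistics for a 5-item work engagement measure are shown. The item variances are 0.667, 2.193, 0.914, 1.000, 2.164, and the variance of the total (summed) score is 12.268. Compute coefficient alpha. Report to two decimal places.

Σσᵢ² = 0.667 + 2.193 + 0.914 + 1.000 + 2.164 = 6.938
α = (k/(k−1))·(1 − Σσᵢ²/total variance) = (5/4)·(1 − 6.938/12.268) = 0.54

α = 0.54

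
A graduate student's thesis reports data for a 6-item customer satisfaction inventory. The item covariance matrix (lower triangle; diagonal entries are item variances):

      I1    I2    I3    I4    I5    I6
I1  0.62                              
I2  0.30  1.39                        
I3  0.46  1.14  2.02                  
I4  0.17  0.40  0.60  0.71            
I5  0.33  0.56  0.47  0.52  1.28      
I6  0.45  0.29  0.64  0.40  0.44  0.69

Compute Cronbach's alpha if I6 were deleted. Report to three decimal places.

Remaining items: I1, I2, I3, I4, I5 (k = 5).
ΣVar(i) = 0.62 + 1.39 + 2.02 + 0.71 + 1.28 = 6.02
σ²_total = 6.02 + 2 × 4.95 = 15.92
α (item deleted) = (5/4)·(1 − 6.02/15.92) = 0.777

α = 0.777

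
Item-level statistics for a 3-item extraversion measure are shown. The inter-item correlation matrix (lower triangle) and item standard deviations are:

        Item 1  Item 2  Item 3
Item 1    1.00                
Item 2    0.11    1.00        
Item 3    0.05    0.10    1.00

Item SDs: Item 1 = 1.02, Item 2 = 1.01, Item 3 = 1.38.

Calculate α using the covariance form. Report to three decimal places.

Σσ²ᵢ = 1.02² + 1.01² + 1.38² = 3.9649
Covariances σ_ij = r_ij · s_i · s_j:
  σ(Item 1,Item 2) = 0.11 × 1.02 × 1.01 = 0.1133
  σ(Item 1,Item 3) = 0.05 × 1.02 × 1.38 = 0.0704
  σ(Item 2,Item 3) = 0.10 × 1.01 × 1.38 = 0.1394
σ²_T = Σσ²ᵢ + 2·Σσ_ij = 3.9649 + 2 × 0.3231 = 4.6111
α = (3/2)·(1 − 3.9649/4.6111) = 0.210

α = 0.210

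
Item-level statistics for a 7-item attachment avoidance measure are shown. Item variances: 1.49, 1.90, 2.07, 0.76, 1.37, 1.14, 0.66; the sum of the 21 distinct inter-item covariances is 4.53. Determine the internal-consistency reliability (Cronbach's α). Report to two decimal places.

Σσᵢ² = 1.49 + 1.90 + 2.07 + 0.76 + 1.37 + 1.14 + 0.66 = 9.39
Sum of distinct covariances = 4.53
σ²_T = Σσᵢ² + 2·Σcov = 9.39 + 2 × 4.53 = 18.45
α = (7/6)·(1 − 9.39/18.45) = 0.57

α = 0.57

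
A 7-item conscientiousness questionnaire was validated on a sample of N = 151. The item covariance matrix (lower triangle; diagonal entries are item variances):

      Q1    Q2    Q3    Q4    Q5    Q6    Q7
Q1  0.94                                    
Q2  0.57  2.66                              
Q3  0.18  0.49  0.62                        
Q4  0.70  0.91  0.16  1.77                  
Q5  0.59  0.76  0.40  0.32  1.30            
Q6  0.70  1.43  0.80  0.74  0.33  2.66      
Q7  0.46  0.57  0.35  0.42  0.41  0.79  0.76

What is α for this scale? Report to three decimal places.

α = 0.808

Σσᵢ² = 0.94 + 2.66 + 0.62 + 1.77 + 1.30 + 2.66 + 0.76 = 10.71
Σ_{i<j} σ_ij = 12.08
σ²_total = 10.71 + 2 × 12.08 = 34.87
α = (k/(k−1))·(1 − Σσᵢ²/σ²_total) = (7/6)·(1 − 10.71/34.87) = 0.808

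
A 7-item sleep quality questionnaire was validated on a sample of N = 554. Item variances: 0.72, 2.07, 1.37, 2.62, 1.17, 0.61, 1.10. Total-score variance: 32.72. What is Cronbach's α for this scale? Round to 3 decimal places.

sum of item variances = 0.72 + 2.07 + 1.37 + 2.62 + 1.17 + 0.61 + 1.10 = 9.66
α = (k/(k−1))·(1 − sum of item variances/σ²_T) = (7/6)·(1 − 9.66/32.72) = 0.822

Cronbach's α = 0.822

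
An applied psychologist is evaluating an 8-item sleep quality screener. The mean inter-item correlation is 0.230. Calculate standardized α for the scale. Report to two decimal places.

Standardized α = k·r̄ / (1 + (k−1)·r̄) = 8 × 0.230 / (1 + 7 × 0.230)
  = 1.8400 / 2.6100 = 0.70

α = 0.70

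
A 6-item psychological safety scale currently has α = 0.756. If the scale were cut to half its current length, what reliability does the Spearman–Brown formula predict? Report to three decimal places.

predicted reliability = 0.608

Length factor m = 1/2
α' = m·α / (1 − (1−m)·α)
   = 1/2 × 0.756 / (1 − (1 − 1/2) × 0.756)
   = 0.3780 / 0.6220 = 0.608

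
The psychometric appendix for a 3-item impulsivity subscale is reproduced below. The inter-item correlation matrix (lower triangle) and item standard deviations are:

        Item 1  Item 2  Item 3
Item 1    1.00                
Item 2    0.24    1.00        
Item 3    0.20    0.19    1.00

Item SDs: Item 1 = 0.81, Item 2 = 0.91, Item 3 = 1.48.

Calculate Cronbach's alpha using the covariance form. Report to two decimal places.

Σσ²ᵢ = 0.81² + 0.91² + 1.48² = 3.6746
Covariances σ_ij = r_ij · s_i · s_j:
  σ(Item 1,Item 2) = 0.24 × 0.81 × 0.91 = 0.1769
  σ(Item 1,Item 3) = 0.20 × 0.81 × 1.48 = 0.2398
  σ(Item 2,Item 3) = 0.19 × 0.91 × 1.48 = 0.2559
σ²_T = Σσ²ᵢ + 2·Σσ_ij = 3.6746 + 2 × 0.6726 = 5.0198
α = (3/2)·(1 − 3.6746/5.0198) = 0.40

Cronbach's alpha = 0.40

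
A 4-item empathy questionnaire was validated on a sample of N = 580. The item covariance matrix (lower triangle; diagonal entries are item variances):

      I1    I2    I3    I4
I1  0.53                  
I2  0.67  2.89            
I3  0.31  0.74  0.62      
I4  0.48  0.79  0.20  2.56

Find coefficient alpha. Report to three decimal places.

sum of item variances = 0.53 + 2.89 + 0.62 + 2.56 = 6.60
Sum of off-diagonal covariances = 3.19
σ²_total = 6.60 + 2 × 3.19 = 12.98
α = (k/(k−1))·(1 − sum of item variances/σ²_total) = (4/3)·(1 − 6.60/12.98) = 0.655

α = 0.655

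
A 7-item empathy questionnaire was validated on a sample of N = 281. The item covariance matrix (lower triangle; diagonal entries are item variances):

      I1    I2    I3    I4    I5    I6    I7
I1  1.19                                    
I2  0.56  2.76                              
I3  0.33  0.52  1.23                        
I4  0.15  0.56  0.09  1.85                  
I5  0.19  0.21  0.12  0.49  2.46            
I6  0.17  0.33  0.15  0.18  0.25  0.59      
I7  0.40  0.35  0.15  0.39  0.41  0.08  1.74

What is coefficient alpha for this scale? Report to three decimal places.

α = 0.592

ΣVar(i) = 1.19 + 2.76 + 1.23 + 1.85 + 2.46 + 0.59 + 1.74 = 11.82
Sum of off-diagonal covariances = 6.08
σ²_total = 11.82 + 2 × 6.08 = 23.98
α = (k/(k−1))·(1 − ΣVar(i)/σ²_total) = (7/6)·(1 − 11.82/23.98) = 0.592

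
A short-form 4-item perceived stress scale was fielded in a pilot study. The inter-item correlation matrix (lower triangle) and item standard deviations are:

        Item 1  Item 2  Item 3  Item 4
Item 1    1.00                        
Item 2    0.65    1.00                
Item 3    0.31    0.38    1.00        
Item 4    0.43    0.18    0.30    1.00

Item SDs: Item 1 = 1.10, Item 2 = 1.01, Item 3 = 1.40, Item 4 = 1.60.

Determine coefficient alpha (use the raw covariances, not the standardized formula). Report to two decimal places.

Σσ²ᵢ = 1.10² + 1.01² + 1.40² + 1.60² = 6.7501
Covariances σ_ij = r_ij · s_i · s_j:
  σ(Item 1,Item 2) = 0.65 × 1.10 × 1.01 = 0.7222
  σ(Item 1,Item 3) = 0.31 × 1.10 × 1.40 = 0.4774
  σ(Item 1,Item 4) = 0.43 × 1.10 × 1.60 = 0.7568
  σ(Item 2,Item 3) = 0.38 × 1.01 × 1.40 = 0.5373
  σ(Item 2,Item 4) = 0.18 × 1.01 × 1.60 = 0.2909
  σ(Item 3,Item 4) = 0.30 × 1.40 × 1.60 = 0.6720
σ²_T = Σσ²ᵢ + 2·Σσ_ij = 6.7501 + 2 × 3.4566 = 13.6633
α = (4/3)·(1 − 6.7501/13.6633) = 0.67

α = 0.67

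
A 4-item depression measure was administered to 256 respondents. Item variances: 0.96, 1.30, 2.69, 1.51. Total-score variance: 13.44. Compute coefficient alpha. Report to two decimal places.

coefficient alpha = 0.69

ΣVar(i) = 0.96 + 1.30 + 2.69 + 1.51 = 6.46
α = (k/(k−1))·(1 − ΣVar(i)/Var(T)) = (4/3)·(1 − 6.46/13.44) = 0.69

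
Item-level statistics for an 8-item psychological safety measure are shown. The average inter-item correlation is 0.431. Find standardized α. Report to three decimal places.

Standardized α = k·r̄ / (1 + (k−1)·r̄) = 8 × 0.431 / (1 + 7 × 0.431)
  = 3.4480 / 4.0170 = 0.858

α = 0.858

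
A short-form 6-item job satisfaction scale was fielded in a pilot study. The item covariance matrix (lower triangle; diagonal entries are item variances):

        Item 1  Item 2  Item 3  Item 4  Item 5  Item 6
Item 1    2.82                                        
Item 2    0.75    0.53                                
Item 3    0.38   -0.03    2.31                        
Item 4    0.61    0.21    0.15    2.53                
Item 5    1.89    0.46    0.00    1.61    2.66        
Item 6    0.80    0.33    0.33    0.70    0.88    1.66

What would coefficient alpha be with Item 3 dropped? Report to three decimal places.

α = 0.772

Remaining items: Item 1, Item 2, Item 4, Item 5, Item 6 (k = 5).
Σσᵢ² = 2.82 + 0.53 + 2.53 + 2.66 + 1.66 = 10.20
total variance = 10.20 + 2 × 8.24 = 26.68
α (item deleted) = (5/4)·(1 − 10.20/26.68) = 0.772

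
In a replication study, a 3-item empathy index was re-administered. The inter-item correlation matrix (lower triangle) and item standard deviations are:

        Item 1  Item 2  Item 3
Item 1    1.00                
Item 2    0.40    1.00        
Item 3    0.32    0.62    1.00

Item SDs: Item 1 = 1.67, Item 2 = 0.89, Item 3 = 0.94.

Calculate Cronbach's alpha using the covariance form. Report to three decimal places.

Σσ²ᵢ = 1.67² + 0.89² + 0.94² = 4.4646
Covariances σ_ij = r_ij · s_i · s_j:
  σ(Item 1,Item 2) = 0.40 × 1.67 × 0.89 = 0.5945
  σ(Item 1,Item 3) = 0.32 × 1.67 × 0.94 = 0.5023
  σ(Item 2,Item 3) = 0.62 × 0.89 × 0.94 = 0.5187
σ²_T = Σσ²ᵢ + 2·Σσ_ij = 4.4646 + 2 × 1.6155 = 7.6956
α = (3/2)·(1 − 4.4646/7.6956) = 0.630

α = 0.630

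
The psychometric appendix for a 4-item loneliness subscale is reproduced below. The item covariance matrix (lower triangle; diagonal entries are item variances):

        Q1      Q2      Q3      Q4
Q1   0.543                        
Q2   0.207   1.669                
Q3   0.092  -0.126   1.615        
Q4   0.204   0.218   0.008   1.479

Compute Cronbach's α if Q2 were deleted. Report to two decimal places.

Remaining items: Q1, Q3, Q4 (k = 3).
sum of item variances = 0.543 + 1.615 + 1.479 = 3.637
total variance = 3.637 + 2 × 0.304 = 4.245
α (item deleted) = (3/2)·(1 − 3.637/4.245) = 0.21

α = 0.21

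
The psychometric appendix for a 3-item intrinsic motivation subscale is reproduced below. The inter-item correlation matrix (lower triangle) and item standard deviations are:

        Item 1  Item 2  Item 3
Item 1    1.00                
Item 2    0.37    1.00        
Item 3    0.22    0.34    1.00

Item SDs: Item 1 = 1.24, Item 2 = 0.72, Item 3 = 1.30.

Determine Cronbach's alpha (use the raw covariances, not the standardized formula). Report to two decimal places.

Cronbach's alpha = 0.52

Σσ²ᵢ = 1.24² + 0.72² + 1.30² = 3.7460
Covariances σ_ij = r_ij · s_i · s_j:
  σ(Item 1,Item 2) = 0.37 × 1.24 × 0.72 = 0.3303
  σ(Item 1,Item 3) = 0.22 × 1.24 × 1.30 = 0.3546
  σ(Item 2,Item 3) = 0.34 × 0.72 × 1.30 = 0.3182
σ²_T = Σσ²ᵢ + 2·Σσ_ij = 3.7460 + 2 × 1.0031 = 5.7522
α = (3/2)·(1 − 3.7460/5.7522) = 0.52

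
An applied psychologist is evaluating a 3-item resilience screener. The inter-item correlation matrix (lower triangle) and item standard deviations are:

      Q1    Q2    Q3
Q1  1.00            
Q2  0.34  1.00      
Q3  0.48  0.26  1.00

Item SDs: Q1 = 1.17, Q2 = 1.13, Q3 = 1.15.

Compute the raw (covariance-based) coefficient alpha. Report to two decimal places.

α = 0.63

Σσ²ᵢ = 1.17² + 1.13² + 1.15² = 3.9683
Covariances σ_ij = r_ij · s_i · s_j:
  σ(Q1,Q2) = 0.34 × 1.17 × 1.13 = 0.4495
  σ(Q1,Q3) = 0.48 × 1.17 × 1.15 = 0.6458
  σ(Q2,Q3) = 0.26 × 1.13 × 1.15 = 0.3379
σ²_T = Σσ²ᵢ + 2·Σσ_ij = 3.9683 + 2 × 1.4332 = 6.8347
α = (3/2)·(1 − 3.9683/6.8347) = 0.63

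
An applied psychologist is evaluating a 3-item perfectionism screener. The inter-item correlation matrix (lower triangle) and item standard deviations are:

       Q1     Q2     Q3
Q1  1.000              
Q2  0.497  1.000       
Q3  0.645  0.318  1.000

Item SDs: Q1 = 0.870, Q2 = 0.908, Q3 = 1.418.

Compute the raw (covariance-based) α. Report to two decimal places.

Σσ²ᵢ = 0.870² + 0.908² + 1.418² = 3.5921
Covariances σ_ij = r_ij · s_i · s_j:
  σ(Q1,Q2) = 0.497 × 0.870 × 0.908 = 0.3926
  σ(Q1,Q3) = 0.645 × 0.870 × 1.418 = 0.7957
  σ(Q2,Q3) = 0.318 × 0.908 × 1.418 = 0.4094
σ²_T = Σσ²ᵢ + 2·Σσ_ij = 3.5921 + 2 × 1.5977 = 6.7875
α = (3/2)·(1 − 3.5921/6.7875) = 0.71

α = 0.71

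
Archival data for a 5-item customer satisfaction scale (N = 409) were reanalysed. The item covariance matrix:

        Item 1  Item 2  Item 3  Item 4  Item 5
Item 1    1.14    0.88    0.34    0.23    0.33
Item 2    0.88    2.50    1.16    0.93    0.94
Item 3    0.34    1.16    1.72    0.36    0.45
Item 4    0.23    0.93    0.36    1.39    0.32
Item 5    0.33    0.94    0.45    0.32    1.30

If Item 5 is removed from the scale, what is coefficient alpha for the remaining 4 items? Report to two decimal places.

Remaining items: Item 1, Item 2, Item 3, Item 4 (k = 4).
Σσ²ᵢ = 1.14 + 2.50 + 1.72 + 1.39 = 6.75
Var(T) = 6.75 + 2 × 3.90 = 14.55
α (item deleted) = (4/3)·(1 − 6.75/14.55) = 0.71

coefficient alpha = 0.71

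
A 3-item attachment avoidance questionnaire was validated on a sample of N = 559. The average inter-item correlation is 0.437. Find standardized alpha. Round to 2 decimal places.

Standardized α = k·r̄ / (1 + (k−1)·r̄) = 3 × 0.437 / (1 + 2 × 0.437)
  = 1.3110 / 1.8740 = 0.70

α = 0.70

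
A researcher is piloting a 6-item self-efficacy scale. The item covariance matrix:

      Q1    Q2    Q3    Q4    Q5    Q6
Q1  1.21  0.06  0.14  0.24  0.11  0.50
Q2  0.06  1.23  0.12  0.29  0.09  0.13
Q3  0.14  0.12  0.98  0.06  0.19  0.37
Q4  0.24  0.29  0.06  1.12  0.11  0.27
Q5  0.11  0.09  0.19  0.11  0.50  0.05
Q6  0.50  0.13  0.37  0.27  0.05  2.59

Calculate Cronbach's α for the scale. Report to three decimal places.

ΣVar(i) = 1.21 + 1.23 + 0.98 + 1.12 + 0.50 + 2.59 = 7.63
Σ_{i<j} σ_ij = 2.73
total variance = 7.63 + 2 × 2.73 = 13.09
α = (k/(k−1))·(1 − ΣVar(i)/total variance) = (6/5)·(1 − 7.63/13.09) = 0.501

Cronbach's α = 0.501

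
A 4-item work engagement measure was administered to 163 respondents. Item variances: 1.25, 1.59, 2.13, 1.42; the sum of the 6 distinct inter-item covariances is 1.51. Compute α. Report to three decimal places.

α = 0.428

ΣVar(i) = 1.25 + 1.59 + 2.13 + 1.42 = 6.39
Sum of distinct covariances = 1.51
Var(T) = ΣVar(i) + 2·Σcov = 6.39 + 2 × 1.51 = 9.41
α = (4/3)·(1 − 6.39/9.41) = 0.428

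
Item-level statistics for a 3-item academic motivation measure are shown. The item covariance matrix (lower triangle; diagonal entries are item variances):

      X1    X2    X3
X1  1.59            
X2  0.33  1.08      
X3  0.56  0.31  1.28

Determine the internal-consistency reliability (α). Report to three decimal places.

ΣVar(i) = 1.59 + 1.08 + 1.28 = 3.95
Sum of the distinct covariances = 1.20
σ²_T = 3.95 + 2 × 1.20 = 6.35
α = (k/(k−1))·(1 − ΣVar(i)/σ²_T) = (3/2)·(1 − 3.95/6.35) = 0.567

α = 0.567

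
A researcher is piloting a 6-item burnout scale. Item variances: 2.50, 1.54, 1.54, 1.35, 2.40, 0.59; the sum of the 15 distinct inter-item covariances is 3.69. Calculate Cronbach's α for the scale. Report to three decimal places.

Σσᵢ² = 2.50 + 1.54 + 1.54 + 1.35 + 2.40 + 0.59 = 9.92
Sum of distinct covariances = 3.69
total variance = Σσᵢ² + 2·Σcov = 9.92 + 2 × 3.69 = 17.30
α = (6/5)·(1 − 9.92/17.30) = 0.512

Cronbach's α = 0.512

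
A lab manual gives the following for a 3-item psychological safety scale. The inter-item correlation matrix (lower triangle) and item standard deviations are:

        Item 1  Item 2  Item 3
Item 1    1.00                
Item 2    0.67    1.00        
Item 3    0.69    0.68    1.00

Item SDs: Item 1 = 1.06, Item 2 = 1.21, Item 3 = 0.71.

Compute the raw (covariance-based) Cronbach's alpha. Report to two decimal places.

Cronbach's alpha = 0.84

Σσ²ᵢ = 1.06² + 1.21² + 0.71² = 3.0918
Covariances σ_ij = r_ij · s_i · s_j:
  σ(Item 1,Item 2) = 0.67 × 1.06 × 1.21 = 0.8593
  σ(Item 1,Item 3) = 0.69 × 1.06 × 0.71 = 0.5193
  σ(Item 2,Item 3) = 0.68 × 1.21 × 0.71 = 0.5842
σ²_T = Σσ²ᵢ + 2·Σσ_ij = 3.0918 + 2 × 1.9628 = 7.0174
α = (3/2)·(1 − 3.0918/7.0174) = 0.84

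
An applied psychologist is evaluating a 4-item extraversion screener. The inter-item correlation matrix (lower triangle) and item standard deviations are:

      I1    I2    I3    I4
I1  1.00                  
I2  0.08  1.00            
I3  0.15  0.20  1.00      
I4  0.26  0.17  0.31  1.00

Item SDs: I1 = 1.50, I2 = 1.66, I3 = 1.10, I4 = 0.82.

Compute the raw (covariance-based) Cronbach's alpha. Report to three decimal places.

Cronbach's alpha = 0.431

Σσ²ᵢ = 1.50² + 1.66² + 1.10² + 0.82² = 6.8880
Covariances σ_ij = r_ij · s_i · s_j:
  σ(I1,I2) = 0.08 × 1.50 × 1.66 = 0.1992
  σ(I1,I3) = 0.15 × 1.50 × 1.10 = 0.2475
  σ(I1,I4) = 0.26 × 1.50 × 0.82 = 0.3198
  σ(I2,I3) = 0.20 × 1.66 × 1.10 = 0.3652
  σ(I2,I4) = 0.17 × 1.66 × 0.82 = 0.2314
  σ(I3,I4) = 0.31 × 1.10 × 0.82 = 0.2796
σ²_T = Σσ²ᵢ + 2·Σσ_ij = 6.8880 + 2 × 1.6427 = 10.1734
α = (4/3)·(1 − 6.8880/10.1734) = 0.431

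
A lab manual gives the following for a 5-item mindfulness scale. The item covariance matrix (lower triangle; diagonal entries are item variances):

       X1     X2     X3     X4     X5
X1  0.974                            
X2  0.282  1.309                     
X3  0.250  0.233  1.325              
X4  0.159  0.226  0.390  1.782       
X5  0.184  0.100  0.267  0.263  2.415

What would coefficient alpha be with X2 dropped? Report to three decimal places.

Remaining items: X1, X3, X4, X5 (k = 4).
Σσᵢ² = 0.974 + 1.325 + 1.782 + 2.415 = 6.496
σ²_T = 6.496 + 2 × 1.513 = 9.522
α (item deleted) = (4/3)·(1 − 6.496/9.522) = 0.424

coefficient alpha = 0.424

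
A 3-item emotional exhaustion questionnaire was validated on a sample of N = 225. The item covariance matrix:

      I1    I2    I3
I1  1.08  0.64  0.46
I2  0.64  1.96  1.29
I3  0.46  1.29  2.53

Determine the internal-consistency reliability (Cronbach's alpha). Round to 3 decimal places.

Σσᵢ² = 1.08 + 1.96 + 2.53 = 5.57
Sum of the distinct covariances = 2.39
σ²_T = 5.57 + 2 × 2.39 = 10.35
α = (k/(k−1))·(1 − Σσᵢ²/σ²_T) = (3/2)·(1 − 5.57/10.35) = 0.693

α = 0.693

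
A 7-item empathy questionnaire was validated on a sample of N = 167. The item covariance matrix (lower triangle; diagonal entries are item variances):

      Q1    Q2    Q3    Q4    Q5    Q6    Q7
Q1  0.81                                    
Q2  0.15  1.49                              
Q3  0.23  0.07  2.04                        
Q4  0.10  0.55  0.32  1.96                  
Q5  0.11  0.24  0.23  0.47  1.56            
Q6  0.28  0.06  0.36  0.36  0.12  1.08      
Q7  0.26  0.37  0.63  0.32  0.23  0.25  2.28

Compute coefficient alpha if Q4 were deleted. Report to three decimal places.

Remaining items: Q1, Q2, Q3, Q5, Q6, Q7 (k = 6).
Σσ²ᵢ = 0.81 + 1.49 + 2.04 + 1.56 + 1.08 + 2.28 = 9.26
σ²_T = 9.26 + 2 × 3.59 = 16.44
α (item deleted) = (6/5)·(1 − 9.26/16.44) = 0.524

α = 0.524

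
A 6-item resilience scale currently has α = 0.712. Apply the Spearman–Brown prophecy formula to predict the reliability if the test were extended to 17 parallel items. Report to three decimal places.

Length factor m = 17/6 = 2.8333
α' = m·α / (1 + (m−1)·α)
   = 17/6 × 0.712 / (1 + (17/6 − 1) × 0.712)
   = 2.0173 / 2.3053 = 0.875

predicted reliability = 0.875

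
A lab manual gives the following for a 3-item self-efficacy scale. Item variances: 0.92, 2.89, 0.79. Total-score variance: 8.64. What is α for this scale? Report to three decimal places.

α = 0.701

ΣVar(i) = 0.92 + 2.89 + 0.79 = 4.60
α = (k/(k−1))·(1 − ΣVar(i)/total variance) = (3/2)·(1 − 4.60/8.64) = 0.701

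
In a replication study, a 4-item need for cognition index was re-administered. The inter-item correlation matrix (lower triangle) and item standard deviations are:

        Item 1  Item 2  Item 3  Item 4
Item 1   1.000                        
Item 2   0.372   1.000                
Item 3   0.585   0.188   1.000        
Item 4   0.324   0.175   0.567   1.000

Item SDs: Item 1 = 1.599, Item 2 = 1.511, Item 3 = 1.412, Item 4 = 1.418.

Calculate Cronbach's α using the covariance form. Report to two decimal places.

Cronbach's α = 0.70

Σσ²ᵢ = 1.599² + 1.511² + 1.412² + 1.418² = 8.8444
Covariances σ_ij = r_ij · s_i · s_j:
  σ(Item 1,Item 2) = 0.372 × 1.599 × 1.511 = 0.8988
  σ(Item 1,Item 3) = 0.585 × 1.599 × 1.412 = 1.3208
  σ(Item 1,Item 4) = 0.324 × 1.599 × 1.418 = 0.7346
  σ(Item 2,Item 3) = 0.188 × 1.511 × 1.412 = 0.4011
  σ(Item 2,Item 4) = 0.175 × 1.511 × 1.418 = 0.3750
  σ(Item 3,Item 4) = 0.567 × 1.412 × 1.418 = 1.1353
σ²_T = Σσ²ᵢ + 2·Σσ_ij = 8.8444 + 2 × 4.8656 = 18.5756
α = (4/3)·(1 − 8.8444/18.5756) = 0.70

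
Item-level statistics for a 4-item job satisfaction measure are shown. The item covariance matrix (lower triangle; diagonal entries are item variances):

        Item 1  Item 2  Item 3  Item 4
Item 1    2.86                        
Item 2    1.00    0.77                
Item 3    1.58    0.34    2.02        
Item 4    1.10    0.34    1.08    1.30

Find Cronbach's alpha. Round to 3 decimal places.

sum of item variances = 2.86 + 0.77 + 2.02 + 1.30 = 6.95
Sum of the distinct covariances = 5.44
Var(T) = 6.95 + 2 × 5.44 = 17.83
α = (k/(k−1))·(1 − sum of item variances/Var(T)) = (4/3)·(1 − 6.95/17.83) = 0.814

α = 0.814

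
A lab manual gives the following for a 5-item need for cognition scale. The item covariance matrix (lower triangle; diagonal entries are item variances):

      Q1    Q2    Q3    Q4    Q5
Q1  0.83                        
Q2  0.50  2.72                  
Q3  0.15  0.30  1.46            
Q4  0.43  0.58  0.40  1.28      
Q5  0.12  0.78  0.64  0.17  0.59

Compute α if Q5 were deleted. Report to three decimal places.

Remaining items: Q1, Q2, Q3, Q4 (k = 4).
Σσᵢ² = 0.83 + 2.72 + 1.46 + 1.28 = 6.29
Var(T) = 6.29 + 2 × 2.36 = 11.01
α (item deleted) = (4/3)·(1 − 6.29/11.01) = 0.572

α = 0.572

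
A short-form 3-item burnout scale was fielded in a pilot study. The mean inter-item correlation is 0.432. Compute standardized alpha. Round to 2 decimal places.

α = 0.70

Standardized α = k·r̄ / (1 + (k−1)·r̄) = 3 × 0.432 / (1 + 2 × 0.432)
  = 1.2960 / 1.8640 = 0.70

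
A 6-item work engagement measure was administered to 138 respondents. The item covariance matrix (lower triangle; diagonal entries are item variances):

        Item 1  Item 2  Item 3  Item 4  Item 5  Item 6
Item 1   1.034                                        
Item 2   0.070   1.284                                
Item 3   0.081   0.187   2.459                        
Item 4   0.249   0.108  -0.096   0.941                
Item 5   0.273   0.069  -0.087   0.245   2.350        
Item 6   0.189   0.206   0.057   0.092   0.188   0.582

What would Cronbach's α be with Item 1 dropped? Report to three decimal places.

Remaining items: Item 2, Item 3, Item 4, Item 5, Item 6 (k = 5).
Σσ²ᵢ = 1.284 + 2.459 + 0.941 + 2.350 + 0.582 = 7.616
σ²_total = 7.616 + 2 × 0.969 = 9.554
α (item deleted) = (5/4)·(1 − 7.616/9.554) = 0.254

Cronbach's α = 0.254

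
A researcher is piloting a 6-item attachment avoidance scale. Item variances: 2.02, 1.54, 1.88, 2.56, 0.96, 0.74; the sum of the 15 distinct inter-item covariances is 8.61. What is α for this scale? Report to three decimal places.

ΣVar(i) = 2.02 + 1.54 + 1.88 + 2.56 + 0.96 + 0.74 = 9.70
Sum of distinct covariances = 8.61
σ²_T = ΣVar(i) + 2·Σcov = 9.70 + 2 × 8.61 = 26.92
α = (6/5)·(1 − 9.70/26.92) = 0.768

α = 0.768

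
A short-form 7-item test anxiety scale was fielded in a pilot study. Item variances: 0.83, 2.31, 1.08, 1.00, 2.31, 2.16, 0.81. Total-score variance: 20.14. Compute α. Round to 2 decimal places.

α = 0.56

ΣVar(i) = 0.83 + 2.31 + 1.08 + 1.00 + 2.31 + 2.16 + 0.81 = 10.50
α = (k/(k−1))·(1 − ΣVar(i)/Var(T)) = (7/6)·(1 − 10.50/20.14) = 0.56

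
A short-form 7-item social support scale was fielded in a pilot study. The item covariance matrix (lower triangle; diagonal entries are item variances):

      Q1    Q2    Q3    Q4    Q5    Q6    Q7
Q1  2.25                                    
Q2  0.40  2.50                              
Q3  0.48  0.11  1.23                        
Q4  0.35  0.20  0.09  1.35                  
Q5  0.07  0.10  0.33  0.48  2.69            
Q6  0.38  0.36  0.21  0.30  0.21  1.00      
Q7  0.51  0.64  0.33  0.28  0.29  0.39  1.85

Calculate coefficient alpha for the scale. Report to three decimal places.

coefficient alpha = 0.587

Σσᵢ² = 2.25 + 2.50 + 1.23 + 1.35 + 2.69 + 1.00 + 1.85 = 12.87
Sum of the distinct covariances = 6.51
σ²_T = 12.87 + 2 × 6.51 = 25.89
α = (k/(k−1))·(1 − Σσᵢ²/σ²_T) = (7/6)·(1 − 12.87/25.89) = 0.587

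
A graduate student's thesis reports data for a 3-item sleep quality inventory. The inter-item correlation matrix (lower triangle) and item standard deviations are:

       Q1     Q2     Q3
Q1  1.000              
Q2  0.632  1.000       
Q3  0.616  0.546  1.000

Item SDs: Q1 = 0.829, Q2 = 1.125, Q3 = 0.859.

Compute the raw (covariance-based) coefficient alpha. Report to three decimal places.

Σσ²ᵢ = 0.829² + 1.125² + 0.859² = 2.6907
Covariances σ_ij = r_ij · s_i · s_j:
  σ(Q1,Q2) = 0.632 × 0.829 × 1.125 = 0.5894
  σ(Q1,Q3) = 0.616 × 0.829 × 0.859 = 0.4387
  σ(Q2,Q3) = 0.546 × 1.125 × 0.859 = 0.5276
σ²_T = Σσ²ᵢ + 2·Σσ_ij = 2.6907 + 2 × 1.5557 = 5.8021
α = (3/2)·(1 − 2.6907/5.8021) = 0.804

coefficient alpha = 0.804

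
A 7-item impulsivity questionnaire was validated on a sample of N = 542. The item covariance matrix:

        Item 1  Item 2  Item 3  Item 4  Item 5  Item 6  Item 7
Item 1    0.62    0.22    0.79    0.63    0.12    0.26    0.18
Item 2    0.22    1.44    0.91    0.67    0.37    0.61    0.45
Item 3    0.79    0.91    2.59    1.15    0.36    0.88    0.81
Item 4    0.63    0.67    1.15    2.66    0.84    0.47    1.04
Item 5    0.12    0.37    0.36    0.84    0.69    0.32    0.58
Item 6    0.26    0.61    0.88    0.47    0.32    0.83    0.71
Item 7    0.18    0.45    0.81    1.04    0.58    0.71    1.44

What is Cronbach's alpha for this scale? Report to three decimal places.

ΣVar(i) = 0.62 + 1.44 + 2.59 + 2.66 + 0.69 + 0.83 + 1.44 = 10.27
Σ_{i<j} σ_ij = 12.37
σ²_total = 10.27 + 2 × 12.37 = 35.01
α = (k/(k−1))·(1 − ΣVar(i)/σ²_total) = (7/6)·(1 − 10.27/35.01) = 0.824

Cronbach's alpha = 0.824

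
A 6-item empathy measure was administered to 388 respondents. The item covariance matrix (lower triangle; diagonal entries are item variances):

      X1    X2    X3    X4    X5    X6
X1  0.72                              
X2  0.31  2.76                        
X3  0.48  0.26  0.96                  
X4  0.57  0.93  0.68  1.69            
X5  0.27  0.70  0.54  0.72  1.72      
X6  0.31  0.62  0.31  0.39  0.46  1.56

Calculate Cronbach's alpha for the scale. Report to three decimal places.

sum of item variances = 0.72 + 2.76 + 0.96 + 1.69 + 1.72 + 1.56 = 9.41
Sum of the distinct covariances = 7.55
σ²_T = 9.41 + 2 × 7.55 = 24.51
α = (k/(k−1))·(1 − sum of item variances/σ²_T) = (6/5)·(1 − 9.41/24.51) = 0.739

Cronbach's alpha = 0.739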